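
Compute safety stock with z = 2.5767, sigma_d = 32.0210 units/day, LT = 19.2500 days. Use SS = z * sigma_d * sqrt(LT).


sqrt(LT) = sqrt(19.2500) = 4.3875
SS = 2.5767 * 32.0210 * 4.3875 = 362.0046

362.0046 units


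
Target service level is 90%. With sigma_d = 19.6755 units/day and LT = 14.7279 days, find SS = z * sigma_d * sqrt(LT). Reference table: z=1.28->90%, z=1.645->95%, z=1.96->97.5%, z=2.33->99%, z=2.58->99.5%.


From the table, SL = 90% corresponds to z = 1.28
sqrt(LT) = sqrt(14.7279) = 3.8377
SS = 1.28 * 19.6755 * 3.8377 = 96.6510

96.6510 units


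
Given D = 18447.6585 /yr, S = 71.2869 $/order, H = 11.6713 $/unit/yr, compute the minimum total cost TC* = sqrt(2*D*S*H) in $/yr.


2*D*S*H = 30697302.0647
TC* = sqrt(30697302.0647) = 5540.5146

5540.5146 $/yr


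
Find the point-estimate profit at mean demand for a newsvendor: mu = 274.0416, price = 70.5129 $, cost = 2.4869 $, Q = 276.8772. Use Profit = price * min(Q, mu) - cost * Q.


Sales at mu = min(276.8772, 274.0416) = 274.0416
Revenue = 70.5129 * 274.0416 = 19323.4679
Total cost = 2.4869 * 276.8772 = 688.5659
Profit = 19323.4679 - 688.5659 = 18634.9020

18634.9020 $


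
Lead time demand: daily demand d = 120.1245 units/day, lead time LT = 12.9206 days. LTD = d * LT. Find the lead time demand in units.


LTD = 120.1245 * 12.9206 = 1552.0806

1552.0806 units


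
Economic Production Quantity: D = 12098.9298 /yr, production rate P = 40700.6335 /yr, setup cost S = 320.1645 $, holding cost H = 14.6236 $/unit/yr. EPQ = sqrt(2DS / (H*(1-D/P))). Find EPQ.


1 - D/P = 1 - 0.2973 = 0.7027
H*(1-D/P) = 10.2765
2DS = 7747295.6199
EPQ = sqrt(753884.9865) = 868.2655

868.2655 units


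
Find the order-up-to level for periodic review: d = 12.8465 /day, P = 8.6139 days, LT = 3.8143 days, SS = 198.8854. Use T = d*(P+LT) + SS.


P + LT = 12.4282
d*(P+LT) = 12.8465 * 12.4282 = 159.6589
T = 159.6589 + 198.8854 = 358.5443

358.5443 units


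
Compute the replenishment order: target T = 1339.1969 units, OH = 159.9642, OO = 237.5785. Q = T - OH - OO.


Inventory position = OH + OO = 159.9642 + 237.5785 = 397.5427
Q = 1339.1969 - 397.5427 = 941.6542

941.6542 units


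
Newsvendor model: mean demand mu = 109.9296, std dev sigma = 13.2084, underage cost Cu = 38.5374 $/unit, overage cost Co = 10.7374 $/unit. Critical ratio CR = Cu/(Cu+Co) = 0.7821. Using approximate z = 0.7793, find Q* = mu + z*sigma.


CR = Cu/(Cu+Co) = 38.5374/(38.5374+10.7374) = 0.7821
z = 0.7793
Q* = 109.9296 + 0.7793 * 13.2084 = 120.2229

120.2229 units


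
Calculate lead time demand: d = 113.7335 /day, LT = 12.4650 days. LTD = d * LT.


LTD = 113.7335 * 12.4650 = 1417.6881

1417.6881 units


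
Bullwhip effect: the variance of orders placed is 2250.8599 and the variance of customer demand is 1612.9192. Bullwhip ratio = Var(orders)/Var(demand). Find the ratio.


BW = 2250.8599 / 1612.9192 = 1.3955

1.3955


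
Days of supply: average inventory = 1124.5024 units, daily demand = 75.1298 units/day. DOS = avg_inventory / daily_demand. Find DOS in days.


DOS = 1124.5024 / 75.1298 = 14.9675

14.9675 days


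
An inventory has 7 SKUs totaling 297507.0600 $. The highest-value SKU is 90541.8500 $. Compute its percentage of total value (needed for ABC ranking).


Top item = 90541.8500
Total = 297507.0600
Percentage = 90541.8500 / 297507.0600 * 100 = 30.4335

30.4335%


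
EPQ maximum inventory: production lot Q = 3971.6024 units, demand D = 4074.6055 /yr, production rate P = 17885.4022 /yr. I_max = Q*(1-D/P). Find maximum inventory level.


D/P = 0.2278
1 - D/P = 0.7722
I_max = 3971.6024 * 0.7722 = 3066.8023

3066.8023 units


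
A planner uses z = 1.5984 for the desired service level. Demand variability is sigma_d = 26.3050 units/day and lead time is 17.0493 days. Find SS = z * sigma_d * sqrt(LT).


sqrt(LT) = sqrt(17.0493) = 4.1291
SS = 1.5984 * 26.3050 * 4.1291 = 173.6109

173.6109 units


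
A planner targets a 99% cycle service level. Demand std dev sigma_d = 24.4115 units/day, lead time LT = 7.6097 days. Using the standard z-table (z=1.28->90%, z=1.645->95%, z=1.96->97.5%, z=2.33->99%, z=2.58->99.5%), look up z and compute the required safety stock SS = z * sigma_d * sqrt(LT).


From the table, SL = 99% corresponds to z = 2.33
sqrt(LT) = sqrt(7.6097) = 2.7586
SS = 2.33 * 24.4115 * 2.7586 = 156.9041

156.9041 units


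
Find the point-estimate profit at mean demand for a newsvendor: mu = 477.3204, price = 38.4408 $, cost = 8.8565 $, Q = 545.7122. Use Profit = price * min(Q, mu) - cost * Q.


Sales at mu = min(545.7122, 477.3204) = 477.3204
Revenue = 38.4408 * 477.3204 = 18348.5780
Total cost = 8.8565 * 545.7122 = 4833.1001
Profit = 18348.5780 - 4833.1001 = 13515.4779

13515.4779 $


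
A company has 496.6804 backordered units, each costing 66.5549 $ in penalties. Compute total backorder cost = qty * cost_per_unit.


Total = 496.6804 * 66.5549 = 33056.5144

33056.5144 $


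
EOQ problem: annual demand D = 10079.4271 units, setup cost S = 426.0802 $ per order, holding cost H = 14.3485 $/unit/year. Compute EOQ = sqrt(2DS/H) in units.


2*D*S = 2 * 10079.4271 * 426.0802 = 8589288.6293
2*D*S/H = 598619.2723
EOQ = sqrt(598619.2723) = 773.7049

773.7049 units


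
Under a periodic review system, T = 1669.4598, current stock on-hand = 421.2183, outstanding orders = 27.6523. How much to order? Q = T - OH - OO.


Inventory position = OH + OO = 421.2183 + 27.6523 = 448.8706
Q = 1669.4598 - 448.8706 = 1220.5892

1220.5892 units


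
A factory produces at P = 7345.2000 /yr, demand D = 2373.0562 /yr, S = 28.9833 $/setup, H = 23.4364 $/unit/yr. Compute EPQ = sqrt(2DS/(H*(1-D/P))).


1 - D/P = 1 - 0.3231 = 0.6769
H*(1-D/P) = 15.8647
2DS = 137557.9995
EPQ = sqrt(8670.7147) = 93.1167

93.1167 units


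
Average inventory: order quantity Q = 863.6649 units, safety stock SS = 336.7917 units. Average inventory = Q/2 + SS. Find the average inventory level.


Q/2 = 431.8324
Avg = 431.8324 + 336.7917 = 768.6241

768.6241 units


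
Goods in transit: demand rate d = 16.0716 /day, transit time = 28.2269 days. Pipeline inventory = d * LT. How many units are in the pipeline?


Pipeline = 16.0716 * 28.2269 = 453.6514

453.6514 units


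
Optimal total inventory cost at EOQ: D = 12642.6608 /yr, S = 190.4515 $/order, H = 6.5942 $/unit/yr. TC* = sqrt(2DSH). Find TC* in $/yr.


2*D*S*H = 31755210.3772
TC* = sqrt(31755210.3772) = 5635.1762

5635.1762 $/yr


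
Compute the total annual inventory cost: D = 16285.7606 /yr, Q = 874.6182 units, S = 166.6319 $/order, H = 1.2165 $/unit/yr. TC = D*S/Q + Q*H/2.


Ordering cost = D*S/Q = 3102.7564
Holding cost = Q*H/2 = 531.9865
TC = 3102.7564 + 531.9865 = 3634.7429

3634.7429 $/yr


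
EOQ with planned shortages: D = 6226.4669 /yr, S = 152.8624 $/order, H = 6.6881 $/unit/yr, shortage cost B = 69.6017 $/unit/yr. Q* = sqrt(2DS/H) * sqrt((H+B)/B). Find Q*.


sqrt(2DS/H) = 533.5005
sqrt((H+B)/B) = 1.0469
Q* = 533.5005 * 1.0469 = 558.5449

558.5449 units


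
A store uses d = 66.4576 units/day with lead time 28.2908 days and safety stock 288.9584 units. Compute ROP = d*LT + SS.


d*LT = 66.4576 * 28.2908 = 1880.1387
ROP = 1880.1387 + 288.9584 = 2169.0971

2169.0971 units


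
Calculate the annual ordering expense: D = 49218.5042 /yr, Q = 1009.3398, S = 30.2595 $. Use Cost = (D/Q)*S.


Number of orders = D/Q = 48.7631
Cost = 48.7631 * 30.2595 = 1475.5460

1475.5460 $/yr


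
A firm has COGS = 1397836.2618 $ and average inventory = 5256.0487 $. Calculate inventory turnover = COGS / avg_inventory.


Turnover = 1397836.2618 / 5256.0487 = 265.9481

265.9481


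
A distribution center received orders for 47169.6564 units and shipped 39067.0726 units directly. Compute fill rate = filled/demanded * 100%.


FR = 39067.0726 / 47169.6564 * 100 = 82.8225

82.8225%


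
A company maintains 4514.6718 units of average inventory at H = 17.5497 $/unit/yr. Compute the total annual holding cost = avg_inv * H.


Cost = 4514.6718 * 17.5497 = 79231.1357

79231.1357 $/yr


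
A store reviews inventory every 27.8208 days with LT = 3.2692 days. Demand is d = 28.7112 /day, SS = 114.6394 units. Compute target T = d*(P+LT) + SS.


P + LT = 31.0900
d*(P+LT) = 28.7112 * 31.0900 = 892.6312
T = 892.6312 + 114.6394 = 1007.2706

1007.2706 units


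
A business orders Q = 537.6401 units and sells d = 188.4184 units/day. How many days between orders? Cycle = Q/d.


Cycle = 537.6401 / 188.4184 = 2.8534

2.8534 days


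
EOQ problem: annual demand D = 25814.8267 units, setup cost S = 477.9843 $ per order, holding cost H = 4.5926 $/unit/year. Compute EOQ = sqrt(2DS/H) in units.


2*D*S = 2 * 25814.8267 * 477.9843 = 24678163.7396
2*D*S/H = 5373462.4700
EOQ = sqrt(5373462.4700) = 2318.0730

2318.0730 units


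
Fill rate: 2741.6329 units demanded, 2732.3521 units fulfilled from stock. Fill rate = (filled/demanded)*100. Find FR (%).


FR = 2732.3521 / 2741.6329 * 100 = 99.6615

99.6615%


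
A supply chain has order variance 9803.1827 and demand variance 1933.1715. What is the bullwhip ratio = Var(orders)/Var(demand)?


BW = 9803.1827 / 1933.1715 = 5.0710

5.0710


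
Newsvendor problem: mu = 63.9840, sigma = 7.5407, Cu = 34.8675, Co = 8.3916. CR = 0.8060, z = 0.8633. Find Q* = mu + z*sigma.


CR = Cu/(Cu+Co) = 34.8675/(34.8675+8.3916) = 0.8060
z = 0.8633
Q* = 63.9840 + 0.8633 * 7.5407 = 70.4939

70.4939 units


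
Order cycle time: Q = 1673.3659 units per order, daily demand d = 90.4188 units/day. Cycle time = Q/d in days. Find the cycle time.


Cycle = 1673.3659 / 90.4188 = 18.5068

18.5068 days


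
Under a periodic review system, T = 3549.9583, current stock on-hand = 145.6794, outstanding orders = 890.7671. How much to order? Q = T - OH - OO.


Inventory position = OH + OO = 145.6794 + 890.7671 = 1036.4465
Q = 3549.9583 - 1036.4465 = 2513.5118

2513.5118 units


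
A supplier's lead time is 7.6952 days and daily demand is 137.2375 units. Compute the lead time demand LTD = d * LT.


LTD = 137.2375 * 7.6952 = 1056.0700

1056.0700 units


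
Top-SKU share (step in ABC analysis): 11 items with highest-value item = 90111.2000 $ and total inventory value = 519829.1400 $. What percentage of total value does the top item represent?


Top item = 90111.2000
Total = 519829.1400
Percentage = 90111.2000 / 519829.1400 * 100 = 17.3348

17.3348%


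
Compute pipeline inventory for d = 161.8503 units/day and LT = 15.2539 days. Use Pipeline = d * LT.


Pipeline = 161.8503 * 15.2539 = 2468.8483

2468.8483 units


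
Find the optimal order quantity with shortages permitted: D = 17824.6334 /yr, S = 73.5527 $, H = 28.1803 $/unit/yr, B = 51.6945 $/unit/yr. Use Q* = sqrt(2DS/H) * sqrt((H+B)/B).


sqrt(2DS/H) = 305.0365
sqrt((H+B)/B) = 1.2430
Q* = 305.0365 * 1.2430 = 379.1705

379.1705 units


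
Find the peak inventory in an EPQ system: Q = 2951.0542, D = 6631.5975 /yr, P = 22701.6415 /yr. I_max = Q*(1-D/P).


D/P = 0.2921
1 - D/P = 0.7079
I_max = 2951.0542 * 0.7079 = 2088.9930

2088.9930 units


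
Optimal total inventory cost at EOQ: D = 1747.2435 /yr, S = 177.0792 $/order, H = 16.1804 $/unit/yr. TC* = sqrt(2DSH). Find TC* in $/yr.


2*D*S*H = 10012447.0915
TC* = sqrt(10012447.0915) = 3164.2451

3164.2451 $/yr


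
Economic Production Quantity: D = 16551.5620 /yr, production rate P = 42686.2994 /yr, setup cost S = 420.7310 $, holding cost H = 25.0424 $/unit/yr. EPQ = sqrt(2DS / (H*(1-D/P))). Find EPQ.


1 - D/P = 1 - 0.3877 = 0.6123
H*(1-D/P) = 15.3322
2DS = 13927510.4636
EPQ = sqrt(908380.7258) = 953.0901

953.0901 units


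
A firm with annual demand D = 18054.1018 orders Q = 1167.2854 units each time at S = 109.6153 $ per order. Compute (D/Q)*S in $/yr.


Number of orders = D/Q = 15.4667
Cost = 15.4667 * 109.6153 = 1695.3915

1695.3915 $/yr


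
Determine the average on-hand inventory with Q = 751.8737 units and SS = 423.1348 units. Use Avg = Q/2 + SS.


Q/2 = 375.9368
Avg = 375.9368 + 423.1348 = 799.0716

799.0716 units


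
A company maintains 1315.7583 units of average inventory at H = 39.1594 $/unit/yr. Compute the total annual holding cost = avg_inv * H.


Cost = 1315.7583 * 39.1594 = 51524.3056

51524.3056 $/yr


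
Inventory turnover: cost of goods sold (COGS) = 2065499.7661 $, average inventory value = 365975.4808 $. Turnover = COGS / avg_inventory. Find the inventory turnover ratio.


Turnover = 2065499.7661 / 365975.4808 = 5.6438

5.6438


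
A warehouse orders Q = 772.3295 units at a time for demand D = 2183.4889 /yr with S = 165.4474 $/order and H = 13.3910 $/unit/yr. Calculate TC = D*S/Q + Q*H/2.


Ordering cost = D*S/Q = 467.7441
Holding cost = Q*H/2 = 5171.1322
TC = 467.7441 + 5171.1322 = 5638.8763

5638.8763 $/yr


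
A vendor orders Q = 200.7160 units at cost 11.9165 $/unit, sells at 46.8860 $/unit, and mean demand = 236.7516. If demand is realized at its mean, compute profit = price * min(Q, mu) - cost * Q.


Sales at mu = min(200.7160, 236.7516) = 200.7160
Revenue = 46.8860 * 200.7160 = 9410.7704
Total cost = 11.9165 * 200.7160 = 2391.8322
Profit = 9410.7704 - 2391.8322 = 7018.9382

7018.9382 $


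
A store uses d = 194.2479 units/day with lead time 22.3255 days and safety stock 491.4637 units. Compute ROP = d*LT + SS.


d*LT = 194.2479 * 22.3255 = 4336.6815
ROP = 4336.6815 + 491.4637 = 4828.1452

4828.1452 units


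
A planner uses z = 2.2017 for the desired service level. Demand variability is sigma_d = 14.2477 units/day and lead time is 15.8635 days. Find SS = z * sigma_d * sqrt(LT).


sqrt(LT) = sqrt(15.8635) = 3.9829
SS = 2.2017 * 14.2477 * 3.9829 = 124.9403

124.9403 units


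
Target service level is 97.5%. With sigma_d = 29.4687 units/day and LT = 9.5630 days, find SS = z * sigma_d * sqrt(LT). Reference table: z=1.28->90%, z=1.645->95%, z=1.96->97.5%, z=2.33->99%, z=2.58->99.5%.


From the table, SL = 97.5% corresponds to z = 1.96
sqrt(LT) = sqrt(9.5630) = 3.0924
SS = 1.96 * 29.4687 * 3.0924 = 178.6134

178.6134 units


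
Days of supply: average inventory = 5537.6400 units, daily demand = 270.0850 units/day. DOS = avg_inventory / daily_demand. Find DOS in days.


DOS = 5537.6400 / 270.0850 = 20.5033

20.5033 days


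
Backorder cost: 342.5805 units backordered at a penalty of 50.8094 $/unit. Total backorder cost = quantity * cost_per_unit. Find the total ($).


Total = 342.5805 * 50.8094 = 17406.3097

17406.3097 $


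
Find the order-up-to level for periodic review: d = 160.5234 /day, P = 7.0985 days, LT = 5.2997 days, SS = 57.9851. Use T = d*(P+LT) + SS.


P + LT = 12.3982
d*(P+LT) = 160.5234 * 12.3982 = 1990.2012
T = 1990.2012 + 57.9851 = 2048.1863

2048.1863 units


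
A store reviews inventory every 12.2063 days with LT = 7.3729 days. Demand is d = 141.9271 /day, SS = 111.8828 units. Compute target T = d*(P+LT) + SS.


P + LT = 19.5792
d*(P+LT) = 141.9271 * 19.5792 = 2778.8191
T = 2778.8191 + 111.8828 = 2890.7019

2890.7019 units


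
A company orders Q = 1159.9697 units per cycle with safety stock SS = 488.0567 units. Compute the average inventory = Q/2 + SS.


Q/2 = 579.9849
Avg = 579.9849 + 488.0567 = 1068.0415

1068.0415 units


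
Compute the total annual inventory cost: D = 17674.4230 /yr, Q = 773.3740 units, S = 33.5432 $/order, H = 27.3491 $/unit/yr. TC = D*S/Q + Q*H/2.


Ordering cost = D*S/Q = 766.5847
Holding cost = Q*H/2 = 10575.5414
TC = 766.5847 + 10575.5414 = 11342.1262

11342.1262 $/yr


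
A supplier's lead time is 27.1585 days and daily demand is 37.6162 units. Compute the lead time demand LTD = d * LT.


LTD = 37.6162 * 27.1585 = 1021.5996

1021.5996 units


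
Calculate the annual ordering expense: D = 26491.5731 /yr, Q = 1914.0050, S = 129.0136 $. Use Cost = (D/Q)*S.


Number of orders = D/Q = 13.8409
Cost = 13.8409 * 129.0136 = 1785.6658

1785.6658 $/yr


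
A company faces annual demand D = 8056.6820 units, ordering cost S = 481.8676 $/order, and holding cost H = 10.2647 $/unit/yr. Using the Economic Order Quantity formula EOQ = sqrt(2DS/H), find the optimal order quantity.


2*D*S = 2 * 8056.6820 * 481.8676 = 7764508.0386
2*D*S/H = 756428.1507
EOQ = sqrt(756428.1507) = 869.7288

869.7288 units


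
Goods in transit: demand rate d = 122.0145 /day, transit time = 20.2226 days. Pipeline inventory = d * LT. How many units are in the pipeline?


Pipeline = 122.0145 * 20.2226 = 2467.4504

2467.4504 units


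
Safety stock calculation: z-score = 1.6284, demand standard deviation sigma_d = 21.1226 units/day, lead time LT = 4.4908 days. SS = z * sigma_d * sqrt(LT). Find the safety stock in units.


sqrt(LT) = sqrt(4.4908) = 2.1192
SS = 1.6284 * 21.1226 * 2.1192 = 72.8904

72.8904 units


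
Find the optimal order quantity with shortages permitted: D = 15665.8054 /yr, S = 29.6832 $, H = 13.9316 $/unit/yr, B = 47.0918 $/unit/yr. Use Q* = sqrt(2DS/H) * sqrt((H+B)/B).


sqrt(2DS/H) = 258.3725
sqrt((H+B)/B) = 1.1383
Q* = 258.3725 * 1.1383 = 294.1181

294.1181 units


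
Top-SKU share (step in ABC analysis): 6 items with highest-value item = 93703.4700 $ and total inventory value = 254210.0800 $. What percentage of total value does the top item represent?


Top item = 93703.4700
Total = 254210.0800
Percentage = 93703.4700 / 254210.0800 * 100 = 36.8606

36.8606%


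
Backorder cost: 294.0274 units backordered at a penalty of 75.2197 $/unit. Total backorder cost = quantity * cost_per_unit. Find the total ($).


Total = 294.0274 * 75.2197 = 22116.6528

22116.6528 $


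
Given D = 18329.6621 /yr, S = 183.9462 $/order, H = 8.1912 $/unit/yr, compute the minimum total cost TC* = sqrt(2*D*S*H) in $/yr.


2*D*S*H = 55236074.3037
TC* = sqrt(55236074.3037) = 7432.0976

7432.0976 $/yr


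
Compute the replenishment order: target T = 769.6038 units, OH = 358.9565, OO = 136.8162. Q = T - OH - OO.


Inventory position = OH + OO = 358.9565 + 136.8162 = 495.7727
Q = 769.6038 - 495.7727 = 273.8311

273.8311 units


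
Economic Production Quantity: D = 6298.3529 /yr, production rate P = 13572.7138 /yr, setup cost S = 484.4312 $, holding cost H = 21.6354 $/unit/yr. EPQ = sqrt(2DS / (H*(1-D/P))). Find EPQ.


1 - D/P = 1 - 0.4640 = 0.5360
H*(1-D/P) = 11.5956
2DS = 6102237.3067
EPQ = sqrt(526254.7290) = 725.4342

725.4342 units


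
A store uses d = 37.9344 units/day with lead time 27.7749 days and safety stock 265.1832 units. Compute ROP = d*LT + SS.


d*LT = 37.9344 * 27.7749 = 1053.6242
ROP = 1053.6242 + 265.1832 = 1318.8074

1318.8074 units


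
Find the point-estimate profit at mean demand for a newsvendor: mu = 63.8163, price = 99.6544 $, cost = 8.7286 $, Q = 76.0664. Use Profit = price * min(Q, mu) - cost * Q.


Sales at mu = min(76.0664, 63.8163) = 63.8163
Revenue = 99.6544 * 63.8163 = 6359.5751
Total cost = 8.7286 * 76.0664 = 663.9532
Profit = 6359.5751 - 663.9532 = 5695.6219

5695.6219 $


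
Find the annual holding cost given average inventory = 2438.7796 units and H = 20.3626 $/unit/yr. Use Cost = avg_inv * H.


Cost = 2438.7796 * 20.3626 = 49659.8935

49659.8935 $/yr


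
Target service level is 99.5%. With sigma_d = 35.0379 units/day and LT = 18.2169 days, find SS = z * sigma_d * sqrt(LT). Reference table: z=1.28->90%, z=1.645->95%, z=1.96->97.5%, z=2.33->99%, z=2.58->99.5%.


From the table, SL = 99.5% corresponds to z = 2.58
sqrt(LT) = sqrt(18.2169) = 4.2681
SS = 2.58 * 35.0379 * 4.2681 = 385.8291

385.8291 units


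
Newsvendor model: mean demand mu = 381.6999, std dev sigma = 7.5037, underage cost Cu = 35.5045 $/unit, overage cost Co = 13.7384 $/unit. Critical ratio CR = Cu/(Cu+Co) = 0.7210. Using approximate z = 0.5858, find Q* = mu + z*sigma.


CR = Cu/(Cu+Co) = 35.5045/(35.5045+13.7384) = 0.7210
z = 0.5858
Q* = 381.6999 + 0.5858 * 7.5037 = 386.0956

386.0956 units


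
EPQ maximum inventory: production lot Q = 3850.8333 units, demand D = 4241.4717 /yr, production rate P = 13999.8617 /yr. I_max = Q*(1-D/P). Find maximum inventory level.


D/P = 0.3030
1 - D/P = 0.6970
I_max = 3850.8333 * 0.6970 = 2684.1646

2684.1646 units


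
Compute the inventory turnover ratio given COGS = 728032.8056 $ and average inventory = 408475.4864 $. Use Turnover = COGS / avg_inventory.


Turnover = 728032.8056 / 408475.4864 = 1.7823

1.7823


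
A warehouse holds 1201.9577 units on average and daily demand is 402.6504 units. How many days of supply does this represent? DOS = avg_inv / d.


DOS = 1201.9577 / 402.6504 = 2.9851

2.9851 days


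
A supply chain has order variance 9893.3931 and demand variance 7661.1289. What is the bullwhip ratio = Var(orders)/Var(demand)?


BW = 9893.3931 / 7661.1289 = 1.2914

1.2914


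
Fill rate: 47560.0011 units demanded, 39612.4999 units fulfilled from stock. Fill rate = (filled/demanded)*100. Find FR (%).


FR = 39612.4999 / 47560.0011 * 100 = 83.2895

83.2895%


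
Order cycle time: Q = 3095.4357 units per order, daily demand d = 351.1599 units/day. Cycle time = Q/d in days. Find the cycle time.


Cycle = 3095.4357 / 351.1599 = 8.8149

8.8149 days


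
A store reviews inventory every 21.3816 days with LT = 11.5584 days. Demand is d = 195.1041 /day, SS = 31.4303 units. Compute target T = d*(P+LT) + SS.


P + LT = 32.9400
d*(P+LT) = 195.1041 * 32.9400 = 6426.7291
T = 6426.7291 + 31.4303 = 6458.1594

6458.1594 units


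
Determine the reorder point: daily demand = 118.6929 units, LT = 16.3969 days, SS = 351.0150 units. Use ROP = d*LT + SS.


d*LT = 118.6929 * 16.3969 = 1946.1956
ROP = 1946.1956 + 351.0150 = 2297.2106

2297.2106 units


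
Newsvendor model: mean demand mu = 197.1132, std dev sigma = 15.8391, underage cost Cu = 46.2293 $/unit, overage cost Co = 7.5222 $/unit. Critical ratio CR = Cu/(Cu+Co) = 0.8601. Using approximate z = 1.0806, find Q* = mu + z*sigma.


CR = Cu/(Cu+Co) = 46.2293/(46.2293+7.5222) = 0.8601
z = 1.0806
Q* = 197.1132 + 1.0806 * 15.8391 = 214.2289

214.2289 units


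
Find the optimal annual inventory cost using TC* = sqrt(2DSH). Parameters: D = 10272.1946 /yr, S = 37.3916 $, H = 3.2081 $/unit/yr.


2*D*S*H = 2464422.5857
TC* = sqrt(2464422.5857) = 1569.8479

1569.8479 $/yr


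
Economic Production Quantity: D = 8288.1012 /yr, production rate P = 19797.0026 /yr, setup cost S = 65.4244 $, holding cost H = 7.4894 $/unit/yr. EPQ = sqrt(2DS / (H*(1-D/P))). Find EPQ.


1 - D/P = 1 - 0.4187 = 0.5813
H*(1-D/P) = 4.3539
2DS = 1084488.0963
EPQ = sqrt(249082.5676) = 499.0817

499.0817 units


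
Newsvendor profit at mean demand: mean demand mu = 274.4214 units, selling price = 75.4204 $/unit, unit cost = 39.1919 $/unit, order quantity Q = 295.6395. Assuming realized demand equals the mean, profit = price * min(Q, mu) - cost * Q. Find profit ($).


Sales at mu = min(295.6395, 274.4214) = 274.4214
Revenue = 75.4204 * 274.4214 = 20696.9718
Total cost = 39.1919 * 295.6395 = 11586.6737
Profit = 20696.9718 - 11586.6737 = 9110.2980

9110.2980 $


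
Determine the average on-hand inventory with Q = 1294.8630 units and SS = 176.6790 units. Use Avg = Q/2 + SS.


Q/2 = 647.4315
Avg = 647.4315 + 176.6790 = 824.1105

824.1105 units


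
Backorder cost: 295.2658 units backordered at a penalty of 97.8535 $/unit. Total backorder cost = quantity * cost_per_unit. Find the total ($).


Total = 295.2658 * 97.8535 = 28892.7920

28892.7920 $


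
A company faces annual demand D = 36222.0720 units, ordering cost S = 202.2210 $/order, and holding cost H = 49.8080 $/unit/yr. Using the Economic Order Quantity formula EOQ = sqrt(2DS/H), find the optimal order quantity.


2*D*S = 2 * 36222.0720 * 202.2210 = 14649727.2438
2*D*S/H = 294123.9810
EOQ = sqrt(294123.9810) = 542.3320

542.3320 units


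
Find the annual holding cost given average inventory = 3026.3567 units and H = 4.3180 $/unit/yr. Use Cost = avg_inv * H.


Cost = 3026.3567 * 4.3180 = 13067.8082

13067.8082 $/yr


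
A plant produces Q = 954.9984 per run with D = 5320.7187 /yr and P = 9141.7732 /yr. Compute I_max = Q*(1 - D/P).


D/P = 0.5820
1 - D/P = 0.4180
I_max = 954.9984 * 0.4180 = 399.1677

399.1677 units


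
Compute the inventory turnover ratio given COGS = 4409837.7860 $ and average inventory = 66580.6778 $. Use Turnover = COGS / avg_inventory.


Turnover = 4409837.7860 / 66580.6778 = 66.2330

66.2330


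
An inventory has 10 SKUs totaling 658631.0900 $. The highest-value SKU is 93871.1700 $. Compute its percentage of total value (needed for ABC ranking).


Top item = 93871.1700
Total = 658631.0900
Percentage = 93871.1700 / 658631.0900 * 100 = 14.2525

14.2525%


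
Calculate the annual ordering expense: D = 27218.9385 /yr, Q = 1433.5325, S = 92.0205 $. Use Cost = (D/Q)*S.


Number of orders = D/Q = 18.9873
Cost = 18.9873 * 92.0205 = 1747.2226

1747.2226 $/yr


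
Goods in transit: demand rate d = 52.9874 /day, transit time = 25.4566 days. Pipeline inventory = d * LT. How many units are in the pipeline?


Pipeline = 52.9874 * 25.4566 = 1348.8790

1348.8790 units


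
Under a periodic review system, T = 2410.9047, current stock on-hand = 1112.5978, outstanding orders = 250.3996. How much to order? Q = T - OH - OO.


Inventory position = OH + OO = 1112.5978 + 250.3996 = 1362.9974
Q = 2410.9047 - 1362.9974 = 1047.9073

1047.9073 units


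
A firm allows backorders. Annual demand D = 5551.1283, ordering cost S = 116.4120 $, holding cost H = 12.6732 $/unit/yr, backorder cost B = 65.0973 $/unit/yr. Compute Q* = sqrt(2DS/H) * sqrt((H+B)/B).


sqrt(2DS/H) = 319.3459
sqrt((H+B)/B) = 1.0930
Q* = 319.3459 * 1.0930 = 349.0497

349.0497 units


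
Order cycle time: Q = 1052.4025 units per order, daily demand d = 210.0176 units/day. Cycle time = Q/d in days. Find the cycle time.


Cycle = 1052.4025 / 210.0176 = 5.0110

5.0110 days


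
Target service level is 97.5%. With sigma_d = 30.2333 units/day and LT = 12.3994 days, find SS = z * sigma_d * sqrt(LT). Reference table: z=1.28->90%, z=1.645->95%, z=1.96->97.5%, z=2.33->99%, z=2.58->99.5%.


From the table, SL = 97.5% corresponds to z = 1.96
sqrt(LT) = sqrt(12.3994) = 3.5213
SS = 1.96 * 30.2333 * 3.5213 = 208.6613

208.6613 units


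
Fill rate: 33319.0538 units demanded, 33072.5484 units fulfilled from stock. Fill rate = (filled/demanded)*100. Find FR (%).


FR = 33072.5484 / 33319.0538 * 100 = 99.2602

99.2602%


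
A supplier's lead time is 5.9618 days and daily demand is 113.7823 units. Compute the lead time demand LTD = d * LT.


LTD = 113.7823 * 5.9618 = 678.3473

678.3473 units


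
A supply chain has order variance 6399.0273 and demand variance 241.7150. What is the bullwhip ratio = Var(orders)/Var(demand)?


BW = 6399.0273 / 241.7150 = 26.4734

26.4734


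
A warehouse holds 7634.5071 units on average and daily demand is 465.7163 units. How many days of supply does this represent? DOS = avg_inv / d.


DOS = 7634.5071 / 465.7163 = 16.3930

16.3930 days


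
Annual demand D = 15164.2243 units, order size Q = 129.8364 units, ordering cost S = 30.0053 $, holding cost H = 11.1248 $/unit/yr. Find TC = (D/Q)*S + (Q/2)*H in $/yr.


Ordering cost = D*S/Q = 3504.4648
Holding cost = Q*H/2 = 722.2020
TC = 3504.4648 + 722.2020 = 4226.6668

4226.6668 $/yr


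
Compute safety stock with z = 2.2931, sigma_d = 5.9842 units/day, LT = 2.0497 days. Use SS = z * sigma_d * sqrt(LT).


sqrt(LT) = sqrt(2.0497) = 1.4317
SS = 2.2931 * 5.9842 * 1.4317 = 19.6460

19.6460 units


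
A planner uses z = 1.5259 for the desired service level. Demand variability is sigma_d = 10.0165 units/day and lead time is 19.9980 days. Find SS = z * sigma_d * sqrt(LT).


sqrt(LT) = sqrt(19.9980) = 4.4719
SS = 1.5259 * 10.0165 * 4.4719 = 68.3495

68.3495 units


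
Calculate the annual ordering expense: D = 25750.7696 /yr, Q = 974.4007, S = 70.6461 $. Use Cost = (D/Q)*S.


Number of orders = D/Q = 26.4273
Cost = 26.4273 * 70.6461 = 1866.9850

1866.9850 $/yr


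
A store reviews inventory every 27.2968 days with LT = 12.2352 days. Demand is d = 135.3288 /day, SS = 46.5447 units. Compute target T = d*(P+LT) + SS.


P + LT = 39.5320
d*(P+LT) = 135.3288 * 39.5320 = 5349.8181
T = 5349.8181 + 46.5447 = 5396.3628

5396.3628 units


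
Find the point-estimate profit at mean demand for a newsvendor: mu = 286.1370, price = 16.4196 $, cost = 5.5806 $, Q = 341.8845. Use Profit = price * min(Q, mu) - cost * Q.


Sales at mu = min(341.8845, 286.1370) = 286.1370
Revenue = 16.4196 * 286.1370 = 4698.2551
Total cost = 5.5806 * 341.8845 = 1907.9206
Profit = 4698.2551 - 1907.9206 = 2790.3344

2790.3344 $


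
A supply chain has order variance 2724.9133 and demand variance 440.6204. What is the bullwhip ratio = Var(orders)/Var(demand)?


BW = 2724.9133 / 440.6204 = 6.1843

6.1843


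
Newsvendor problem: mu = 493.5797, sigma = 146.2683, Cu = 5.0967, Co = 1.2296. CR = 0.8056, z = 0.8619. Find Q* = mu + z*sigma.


CR = Cu/(Cu+Co) = 5.0967/(5.0967+1.2296) = 0.8056
z = 0.8619
Q* = 493.5797 + 0.8619 * 146.2683 = 619.6483

619.6483 units


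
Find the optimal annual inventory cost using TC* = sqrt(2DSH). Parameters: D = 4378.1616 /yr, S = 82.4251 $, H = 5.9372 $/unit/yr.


2*D*S*H = 4285119.5691
TC* = sqrt(4285119.5691) = 2070.0530

2070.0530 $/yr


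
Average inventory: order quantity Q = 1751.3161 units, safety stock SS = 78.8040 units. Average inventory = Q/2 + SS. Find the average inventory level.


Q/2 = 875.6581
Avg = 875.6581 + 78.8040 = 954.4620

954.4620 units


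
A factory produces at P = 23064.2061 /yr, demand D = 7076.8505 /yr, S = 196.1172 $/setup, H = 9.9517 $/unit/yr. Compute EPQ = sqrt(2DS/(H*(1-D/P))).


1 - D/P = 1 - 0.3068 = 0.6932
H*(1-D/P) = 6.8982
2DS = 2775784.2098
EPQ = sqrt(402392.8922) = 634.3445

634.3445 units


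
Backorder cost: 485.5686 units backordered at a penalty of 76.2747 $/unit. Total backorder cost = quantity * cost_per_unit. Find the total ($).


Total = 485.5686 * 76.2747 = 37036.5993

37036.5993 $


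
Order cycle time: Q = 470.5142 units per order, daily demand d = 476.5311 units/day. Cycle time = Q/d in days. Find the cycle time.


Cycle = 470.5142 / 476.5311 = 0.9874

0.9874 days


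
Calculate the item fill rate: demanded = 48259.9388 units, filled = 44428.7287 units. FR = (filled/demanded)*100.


FR = 44428.7287 / 48259.9388 * 100 = 92.0613

92.0613%


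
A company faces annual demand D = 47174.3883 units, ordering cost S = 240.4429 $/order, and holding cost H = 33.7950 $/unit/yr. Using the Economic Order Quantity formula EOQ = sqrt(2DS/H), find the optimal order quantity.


2*D*S = 2 * 47174.3883 * 240.4429 = 22685493.4572
2*D*S/H = 671267.7454
EOQ = sqrt(671267.7454) = 819.3093

819.3093 units


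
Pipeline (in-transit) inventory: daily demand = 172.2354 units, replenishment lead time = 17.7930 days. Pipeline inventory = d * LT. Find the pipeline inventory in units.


Pipeline = 172.2354 * 17.7930 = 3064.5845

3064.5845 units


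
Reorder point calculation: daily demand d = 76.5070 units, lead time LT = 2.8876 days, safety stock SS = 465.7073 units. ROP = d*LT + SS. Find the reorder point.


d*LT = 76.5070 * 2.8876 = 220.9216
ROP = 220.9216 + 465.7073 = 686.6289

686.6289 units


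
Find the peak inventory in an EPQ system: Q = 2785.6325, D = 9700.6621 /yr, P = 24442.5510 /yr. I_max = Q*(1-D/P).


D/P = 0.3969
1 - D/P = 0.6031
I_max = 2785.6325 * 0.6031 = 1680.0818

1680.0818 units


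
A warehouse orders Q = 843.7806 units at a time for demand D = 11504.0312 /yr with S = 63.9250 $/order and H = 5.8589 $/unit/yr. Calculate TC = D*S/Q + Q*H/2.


Ordering cost = D*S/Q = 871.5479
Holding cost = Q*H/2 = 2471.8131
TC = 871.5479 + 2471.8131 = 3343.3610

3343.3610 $/yr


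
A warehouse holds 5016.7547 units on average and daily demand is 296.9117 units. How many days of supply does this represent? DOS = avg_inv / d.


DOS = 5016.7547 / 296.9117 = 16.8965

16.8965 days


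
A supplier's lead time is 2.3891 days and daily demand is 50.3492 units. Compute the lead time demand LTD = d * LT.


LTD = 50.3492 * 2.3891 = 120.2893

120.2893 units


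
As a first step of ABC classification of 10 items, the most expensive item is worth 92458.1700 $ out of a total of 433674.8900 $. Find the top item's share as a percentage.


Top item = 92458.1700
Total = 433674.8900
Percentage = 92458.1700 / 433674.8900 * 100 = 21.3197

21.3197%


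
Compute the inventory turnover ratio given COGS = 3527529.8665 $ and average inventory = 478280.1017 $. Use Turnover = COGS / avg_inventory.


Turnover = 3527529.8665 / 478280.1017 = 7.3754

7.3754


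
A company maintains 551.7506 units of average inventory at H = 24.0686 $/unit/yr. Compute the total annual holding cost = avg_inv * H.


Cost = 551.7506 * 24.0686 = 13279.8645

13279.8645 $/yr


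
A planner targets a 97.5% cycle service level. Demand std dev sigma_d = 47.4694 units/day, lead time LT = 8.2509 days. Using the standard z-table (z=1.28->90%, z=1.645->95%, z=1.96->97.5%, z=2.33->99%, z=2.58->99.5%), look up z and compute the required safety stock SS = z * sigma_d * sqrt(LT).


From the table, SL = 97.5% corresponds to z = 1.96
sqrt(LT) = sqrt(8.2509) = 2.8724
SS = 1.96 * 47.4694 * 2.8724 = 267.2517

267.2517 units


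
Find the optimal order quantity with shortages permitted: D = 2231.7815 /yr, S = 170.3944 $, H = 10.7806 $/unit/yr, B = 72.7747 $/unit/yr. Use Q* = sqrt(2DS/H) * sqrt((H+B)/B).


sqrt(2DS/H) = 265.6116
sqrt((H+B)/B) = 1.0715
Q* = 265.6116 * 1.0715 = 284.6058

284.6058 units


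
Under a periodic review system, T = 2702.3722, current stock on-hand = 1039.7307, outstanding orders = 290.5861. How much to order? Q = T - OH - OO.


Inventory position = OH + OO = 1039.7307 + 290.5861 = 1330.3168
Q = 2702.3722 - 1330.3168 = 1372.0554

1372.0554 units


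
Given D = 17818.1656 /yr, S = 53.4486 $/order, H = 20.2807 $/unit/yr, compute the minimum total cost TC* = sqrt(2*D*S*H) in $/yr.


2*D*S*H = 38628892.8972
TC* = sqrt(38628892.8972) = 6215.2146

6215.2146 $/yr


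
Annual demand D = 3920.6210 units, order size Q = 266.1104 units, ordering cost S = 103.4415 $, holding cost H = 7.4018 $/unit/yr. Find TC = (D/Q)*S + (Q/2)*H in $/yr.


Ordering cost = D*S/Q = 1524.0100
Holding cost = Q*H/2 = 984.8480
TC = 1524.0100 + 984.8480 = 2508.8580

2508.8580 $/yr


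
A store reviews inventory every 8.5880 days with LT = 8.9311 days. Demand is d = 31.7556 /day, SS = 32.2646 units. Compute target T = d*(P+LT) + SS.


P + LT = 17.5191
d*(P+LT) = 31.7556 * 17.5191 = 556.3295
T = 556.3295 + 32.2646 = 588.5941

588.5941 units


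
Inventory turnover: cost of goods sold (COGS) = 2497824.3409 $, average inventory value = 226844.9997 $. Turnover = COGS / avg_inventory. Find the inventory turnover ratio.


Turnover = 2497824.3409 / 226844.9997 = 11.0112

11.0112


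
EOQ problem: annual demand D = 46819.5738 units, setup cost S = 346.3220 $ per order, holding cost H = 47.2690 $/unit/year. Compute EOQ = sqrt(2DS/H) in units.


2*D*S = 2 * 46819.5738 * 346.3220 = 32429296.8751
2*D*S/H = 686058.4500
EOQ = sqrt(686058.4500) = 828.2865

828.2865 units


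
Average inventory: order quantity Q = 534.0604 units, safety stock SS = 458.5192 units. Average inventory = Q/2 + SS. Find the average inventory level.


Q/2 = 267.0302
Avg = 267.0302 + 458.5192 = 725.5494

725.5494 units


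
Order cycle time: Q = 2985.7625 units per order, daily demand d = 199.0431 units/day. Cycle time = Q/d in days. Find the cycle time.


Cycle = 2985.7625 / 199.0431 = 15.0006

15.0006 days


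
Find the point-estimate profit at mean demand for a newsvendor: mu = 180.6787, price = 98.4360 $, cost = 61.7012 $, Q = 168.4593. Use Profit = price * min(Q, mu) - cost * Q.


Sales at mu = min(168.4593, 180.6787) = 168.4593
Revenue = 98.4360 * 168.4593 = 16582.4597
Total cost = 61.7012 * 168.4593 = 10394.1410
Profit = 16582.4597 - 10394.1410 = 6188.3187

6188.3187 $


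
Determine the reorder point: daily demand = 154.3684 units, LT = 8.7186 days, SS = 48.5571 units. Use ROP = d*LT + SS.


d*LT = 154.3684 * 8.7186 = 1345.8763
ROP = 1345.8763 + 48.5571 = 1394.4334

1394.4334 units


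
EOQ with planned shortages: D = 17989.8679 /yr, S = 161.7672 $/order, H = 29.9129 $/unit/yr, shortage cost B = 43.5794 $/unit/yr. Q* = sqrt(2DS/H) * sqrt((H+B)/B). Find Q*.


sqrt(2DS/H) = 441.1080
sqrt((H+B)/B) = 1.2986
Q* = 441.1080 * 1.2986 = 572.8293

572.8293 units


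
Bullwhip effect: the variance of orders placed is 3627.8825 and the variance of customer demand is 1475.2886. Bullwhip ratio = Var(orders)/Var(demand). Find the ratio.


BW = 3627.8825 / 1475.2886 = 2.4591

2.4591


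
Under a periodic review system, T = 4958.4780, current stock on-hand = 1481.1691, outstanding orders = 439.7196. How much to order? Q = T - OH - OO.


Inventory position = OH + OO = 1481.1691 + 439.7196 = 1920.8887
Q = 4958.4780 - 1920.8887 = 3037.5893

3037.5893 units


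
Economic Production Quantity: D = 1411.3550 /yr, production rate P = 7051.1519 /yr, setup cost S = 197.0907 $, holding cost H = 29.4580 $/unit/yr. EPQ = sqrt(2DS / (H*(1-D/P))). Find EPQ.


1 - D/P = 1 - 0.2002 = 0.7998
H*(1-D/P) = 23.5617
2DS = 556329.8898
EPQ = sqrt(23611.6177) = 153.6607

153.6607 units


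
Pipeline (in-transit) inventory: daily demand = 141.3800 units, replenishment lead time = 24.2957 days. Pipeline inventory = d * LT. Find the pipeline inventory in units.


Pipeline = 141.3800 * 24.2957 = 3434.9261

3434.9261 units


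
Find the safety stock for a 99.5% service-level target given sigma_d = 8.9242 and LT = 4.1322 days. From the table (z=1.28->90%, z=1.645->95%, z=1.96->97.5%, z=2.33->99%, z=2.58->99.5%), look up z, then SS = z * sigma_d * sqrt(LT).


From the table, SL = 99.5% corresponds to z = 2.58
sqrt(LT) = sqrt(4.1322) = 2.0328
SS = 2.58 * 8.9242 * 2.0328 = 46.8036

46.8036 units


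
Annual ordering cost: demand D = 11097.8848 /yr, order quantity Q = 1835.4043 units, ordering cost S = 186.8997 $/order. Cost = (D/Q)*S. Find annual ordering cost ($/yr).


Number of orders = D/Q = 6.0466
Cost = 6.0466 * 186.8997 = 1130.1005

1130.1005 $/yr


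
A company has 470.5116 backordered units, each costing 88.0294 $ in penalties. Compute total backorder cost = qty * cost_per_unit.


Total = 470.5116 * 88.0294 = 41418.8538

41418.8538 $


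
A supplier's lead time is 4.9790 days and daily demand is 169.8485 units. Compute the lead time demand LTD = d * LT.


LTD = 169.8485 * 4.9790 = 845.6757

845.6757 units


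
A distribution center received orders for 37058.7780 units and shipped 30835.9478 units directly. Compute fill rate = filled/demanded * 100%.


FR = 30835.9478 / 37058.7780 * 100 = 83.2082

83.2082%


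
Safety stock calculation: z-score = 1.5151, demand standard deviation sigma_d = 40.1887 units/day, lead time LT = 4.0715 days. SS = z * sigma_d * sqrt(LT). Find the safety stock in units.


sqrt(LT) = sqrt(4.0715) = 2.0178
SS = 1.5151 * 40.1887 * 2.0178 = 122.8634

122.8634 units


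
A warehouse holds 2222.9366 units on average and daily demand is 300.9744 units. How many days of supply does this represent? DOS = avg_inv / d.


DOS = 2222.9366 / 300.9744 = 7.3858

7.3858 days


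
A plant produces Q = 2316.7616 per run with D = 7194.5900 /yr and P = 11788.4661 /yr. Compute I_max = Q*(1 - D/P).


D/P = 0.6103
1 - D/P = 0.3897
I_max = 2316.7616 * 0.3897 = 902.8245

902.8245 units


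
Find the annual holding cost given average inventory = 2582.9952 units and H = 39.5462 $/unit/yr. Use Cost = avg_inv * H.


Cost = 2582.9952 * 39.5462 = 102147.6448

102147.6448 $/yr


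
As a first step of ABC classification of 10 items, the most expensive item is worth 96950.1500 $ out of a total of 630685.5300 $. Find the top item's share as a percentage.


Top item = 96950.1500
Total = 630685.5300
Percentage = 96950.1500 / 630685.5300 * 100 = 15.3722

15.3722%
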